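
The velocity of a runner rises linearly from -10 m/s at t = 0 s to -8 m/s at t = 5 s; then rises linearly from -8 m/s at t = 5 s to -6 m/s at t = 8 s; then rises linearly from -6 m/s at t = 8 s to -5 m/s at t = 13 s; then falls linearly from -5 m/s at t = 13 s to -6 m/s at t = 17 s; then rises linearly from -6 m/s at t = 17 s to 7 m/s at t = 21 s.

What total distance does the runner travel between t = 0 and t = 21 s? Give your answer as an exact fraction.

3343/26 m

Total distance travelled is ∫|v| dt — sum the magnitudes of each area piece.
0–5 s: |½(-10 + -8)(5)| = 45 m
5–8 s: |½(-8 + -6)(3)| = 21 m
8–13 s: |½(-6 + -5)(5)| = 27.5 m
13–17 s: |½(-5 + -6)(4)| = 22 m
17–21 s: v = 0 at t = 245/13 s; triangle areas 72/13 + 98/13 = 170/13 m
Total distance = 3343/26 m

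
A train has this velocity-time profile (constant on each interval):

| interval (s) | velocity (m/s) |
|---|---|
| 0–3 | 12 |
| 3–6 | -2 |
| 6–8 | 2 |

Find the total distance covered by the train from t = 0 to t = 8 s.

Distance (not displacement) is the total path length: add the absolute areas under v-t.
0–3 s: |12| × 3 = 36 m
3–6 s: |-2| × 3 = 6 m
6–8 s: |2| × 2 = 4 m
Total distance = 46 m

46 m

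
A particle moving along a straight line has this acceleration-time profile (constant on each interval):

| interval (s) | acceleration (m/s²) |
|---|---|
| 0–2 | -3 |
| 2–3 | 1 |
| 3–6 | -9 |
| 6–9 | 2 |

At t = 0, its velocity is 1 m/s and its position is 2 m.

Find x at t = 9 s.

-143 m

On each constant-a segment, Δv = aΔt and Δx = v₀Δt + ½aΔt²; chain segment to segment.
0–2 s: v starts 1 m/s; Δx = 1·2 + ½·-3·2² = -4 m; v ends -5 m/s.
2–3 s: v starts -5 m/s; Δx = -5·1 + ½·1·1² = -4.5 m; v ends -4 m/s.
3–6 s: v starts -4 m/s; Δx = -4·3 + ½·-9·3² = -52.5 m; v ends -31 m/s.
6–9 s: v starts -31 m/s; Δx = -31·3 + ½·2·3² = -84 m; v ends -25 m/s.
x(9) = 2 + Σ Δx = -143 m.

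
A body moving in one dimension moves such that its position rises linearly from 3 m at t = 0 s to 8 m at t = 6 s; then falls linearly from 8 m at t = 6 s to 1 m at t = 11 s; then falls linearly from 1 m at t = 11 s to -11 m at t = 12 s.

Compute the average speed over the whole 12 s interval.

2 m/s

Average speed = (total path length)/(elapsed time); on a piecewise-linear x-t graph the path length is Σ|Δx|.
0–6 s: |Δx| = |8 − 3| = 5 m
6–11 s: |Δx| = |1 − 8| = 7 m
11–12 s: |Δx| = |-11 − 1| = 12 m
Total path = 24 m; average speed = 24/12 = 2 m/s.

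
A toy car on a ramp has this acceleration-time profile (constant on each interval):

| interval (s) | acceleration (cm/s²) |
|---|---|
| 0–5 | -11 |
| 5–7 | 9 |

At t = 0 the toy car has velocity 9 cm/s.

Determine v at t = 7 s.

Δv equals the area under the a-t graph; then v = v₀ + Δv.
0–5 s: -11 × 5 = -55 cm/s
5–7 s: 9 × 2 = 18 cm/s
Δv = -37 cm/s, so v(7) = 9 + (-37) = -28 cm/s.

-28 cm/s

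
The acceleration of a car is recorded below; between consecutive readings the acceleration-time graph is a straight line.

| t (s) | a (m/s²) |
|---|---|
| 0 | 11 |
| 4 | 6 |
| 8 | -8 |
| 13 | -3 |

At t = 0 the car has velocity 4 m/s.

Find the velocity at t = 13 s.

6.5 m/s

Δv equals the area under the a-t graph; then v = v₀ + Δv.
0–4 s: ½(11 + 6)(4) = 34 m/s
4–8 s: ½(6 + -8)(4) = -4 m/s
8–13 s: ½(-8 + -3)(5) = -27.5 m/s
Δv = 2.5 m/s, so v(13) = 4 + (2.5) = 6.5 m/s.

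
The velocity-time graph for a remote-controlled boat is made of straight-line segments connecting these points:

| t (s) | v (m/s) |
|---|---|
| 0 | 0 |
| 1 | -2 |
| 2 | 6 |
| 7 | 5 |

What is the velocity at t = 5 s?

On 2–7 s the graph is linear from 6 to 5 m/s: v(5) = 6 + (5 − 6)·(5 − 2)/(7 − 2) = 5.4 m/s.

5.4 m/s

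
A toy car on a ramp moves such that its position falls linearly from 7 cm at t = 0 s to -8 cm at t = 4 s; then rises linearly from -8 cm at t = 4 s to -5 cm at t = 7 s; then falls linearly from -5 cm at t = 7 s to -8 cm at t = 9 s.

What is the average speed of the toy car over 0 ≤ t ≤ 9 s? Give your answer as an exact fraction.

7/3 cm/s

Average speed = (total path length)/(elapsed time); on a piecewise-linear x-t graph the path length is Σ|Δx|.
0–4 s: |Δx| = |-8 − 7| = 15 cm
4–7 s: |Δx| = |-5 − -8| = 3 cm
7–9 s: |Δx| = |-8 − -5| = 3 cm
Total path = 21 cm; average speed = 21/9 = 7/3 cm/s.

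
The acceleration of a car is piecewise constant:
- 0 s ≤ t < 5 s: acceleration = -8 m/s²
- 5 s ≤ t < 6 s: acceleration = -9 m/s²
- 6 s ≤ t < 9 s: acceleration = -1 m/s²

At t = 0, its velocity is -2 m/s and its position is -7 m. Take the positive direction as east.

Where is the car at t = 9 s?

On each constant-a segment, Δv = aΔt and Δx = v₀Δt + ½aΔt²; chain segment to segment.
0–5 s: v starts -2 m/s; Δx = -2·5 + ½·-8·5² = -110 m; v ends -42 m/s.
5–6 s: v starts -42 m/s; Δx = -42·1 + ½·-9·1² = -46.5 m; v ends -51 m/s.
6–9 s: v starts -51 m/s; Δx = -51·3 + ½·-1·3² = -157.5 m; v ends -54 m/s.
x(9) = -7 + Σ Δx = -321 m.

-321 m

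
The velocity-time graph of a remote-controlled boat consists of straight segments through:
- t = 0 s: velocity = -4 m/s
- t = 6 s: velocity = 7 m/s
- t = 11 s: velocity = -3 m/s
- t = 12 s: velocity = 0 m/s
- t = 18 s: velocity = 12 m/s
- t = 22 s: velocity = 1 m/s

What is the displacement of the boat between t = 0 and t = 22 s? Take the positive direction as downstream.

Displacement is the signed area under the v-t curve.
0–6 s: ½(-4 + 7)(6) = 9 m
6–11 s: ½(7 + -3)(5) = 10 m
11–12 s: ½(-3 + 0)(1) = -1.5 m
12–18 s: ½(0 + 12)(6) = 36 m
18–22 s: ½(12 + 1)(4) = 26 m
Net displacement = 79.5 m

79.5 m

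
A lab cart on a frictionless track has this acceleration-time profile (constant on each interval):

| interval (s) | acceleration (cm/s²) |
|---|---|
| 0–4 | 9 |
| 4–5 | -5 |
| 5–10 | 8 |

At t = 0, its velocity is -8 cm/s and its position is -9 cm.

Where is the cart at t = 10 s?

271.5 cm

On each constant-a segment, Δv = aΔt and Δx = v₀Δt + ½aΔt²; chain segment to segment.
0–4 s: v starts -8 cm/s; Δx = -8·4 + ½·9·4² = 40 cm; v ends 28 cm/s.
4–5 s: v starts 28 cm/s; Δx = 28·1 + ½·-5·1² = 25.5 cm; v ends 23 cm/s.
5–10 s: v starts 23 cm/s; Δx = 23·5 + ½·8·5² = 215 cm; v ends 63 cm/s.
x(10) = -9 + Σ Δx = 271.5 cm.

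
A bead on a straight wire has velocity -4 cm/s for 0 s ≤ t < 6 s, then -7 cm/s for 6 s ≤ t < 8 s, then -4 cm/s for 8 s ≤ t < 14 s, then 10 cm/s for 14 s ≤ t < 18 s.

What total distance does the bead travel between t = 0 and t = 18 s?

102 cm

Total distance travelled is ∫|v| dt — sum the magnitudes of each area piece.
0–6 s: |-4| × 6 = 24 cm
6–8 s: |-7| × 2 = 14 cm
8–14 s: |-4| × 6 = 24 cm
14–18 s: |10| × 4 = 40 cm
Total distance = 102 cm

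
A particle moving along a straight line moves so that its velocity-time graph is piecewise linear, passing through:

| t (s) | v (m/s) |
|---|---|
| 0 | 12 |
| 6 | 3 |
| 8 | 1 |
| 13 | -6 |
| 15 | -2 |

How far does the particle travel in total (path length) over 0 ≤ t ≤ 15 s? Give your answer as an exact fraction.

Distance (not displacement) is the total path length: add the absolute areas under v-t.
0–6 s: |½(12 + 3)(6)| = 45 m
6–8 s: |½(3 + 1)(2)| = 4 m
8–13 s: v = 0 at t = 61/7 s; triangle areas 5/14 + 90/7 = 185/14 m
13–15 s: |½(-6 + -2)(2)| = 8 m
Total distance = 983/14 m

983/14 m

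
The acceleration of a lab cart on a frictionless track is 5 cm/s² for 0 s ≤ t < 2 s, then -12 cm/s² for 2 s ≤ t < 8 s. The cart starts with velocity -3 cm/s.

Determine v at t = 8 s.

-65 cm/s

Δv equals the area under the a-t graph; then v = v₀ + Δv.
0–2 s: 5 × 2 = 10 cm/s
2–8 s: -12 × 6 = -72 cm/s
Δv = -62 cm/s, so v(8) = -3 + (-62) = -65 cm/s.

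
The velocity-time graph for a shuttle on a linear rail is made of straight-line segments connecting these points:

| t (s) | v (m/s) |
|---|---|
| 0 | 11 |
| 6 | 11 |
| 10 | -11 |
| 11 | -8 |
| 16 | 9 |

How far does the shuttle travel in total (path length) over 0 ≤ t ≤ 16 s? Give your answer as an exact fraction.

2020/17 m

Distance (not displacement) is the total path length: add the absolute areas under v-t.
0–6 s: |11| × 6 = 66 m
6–10 s: v = 0 at t = 8 s; triangle areas 11 + 11 = 22 m
10–11 s: |½(-11 + -8)(1)| = 9.5 m
11–16 s: v = 0 at t = 227/17 s; triangle areas 160/17 + 405/34 = 725/34 m
Total distance = 2020/17 m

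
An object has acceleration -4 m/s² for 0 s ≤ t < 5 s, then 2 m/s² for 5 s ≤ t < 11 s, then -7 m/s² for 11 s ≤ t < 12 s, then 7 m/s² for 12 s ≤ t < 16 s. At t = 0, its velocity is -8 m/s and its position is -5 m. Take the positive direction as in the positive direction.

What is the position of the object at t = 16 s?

On each constant-a segment, Δv = aΔt and Δx = v₀Δt + ½aΔt²; chain segment to segment.
0–5 s: v starts -8 m/s; Δx = -8·5 + ½·-4·5² = -90 m; v ends -28 m/s.
5–11 s: v starts -28 m/s; Δx = -28·6 + ½·2·6² = -132 m; v ends -16 m/s.
11–12 s: v starts -16 m/s; Δx = -16·1 + ½·-7·1² = -19.5 m; v ends -23 m/s.
12–16 s: v starts -23 m/s; Δx = -23·4 + ½·7·4² = -36 m; v ends 5 m/s.
x(16) = -5 + Σ Δx = -282.5 m.

-282.5 m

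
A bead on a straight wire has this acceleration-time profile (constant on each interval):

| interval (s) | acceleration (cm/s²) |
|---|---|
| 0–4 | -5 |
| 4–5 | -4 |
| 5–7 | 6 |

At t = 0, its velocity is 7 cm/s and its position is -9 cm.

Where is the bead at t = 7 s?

On each constant-a segment, Δv = aΔt and Δx = v₀Δt + ½aΔt²; chain segment to segment.
0–4 s: v starts 7 cm/s; Δx = 7·4 + ½·-5·4² = -12 cm; v ends -13 cm/s.
4–5 s: v starts -13 cm/s; Δx = -13·1 + ½·-4·1² = -15 cm; v ends -17 cm/s.
5–7 s: v starts -17 cm/s; Δx = -17·2 + ½·6·2² = -22 cm; v ends -5 cm/s.
x(7) = -9 + Σ Δx = -58 cm.

-58 cm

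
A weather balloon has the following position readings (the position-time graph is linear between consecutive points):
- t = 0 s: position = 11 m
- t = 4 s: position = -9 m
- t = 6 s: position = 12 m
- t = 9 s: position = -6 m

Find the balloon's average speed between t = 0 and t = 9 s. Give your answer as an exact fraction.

Average speed = (total path length)/(elapsed time); on a piecewise-linear x-t graph the path length is Σ|Δx|.
0–4 s: |Δx| = |-9 − 11| = 20 m
4–6 s: |Δx| = |12 − -9| = 21 m
6–9 s: |Δx| = |-6 − 12| = 18 m
Total path = 59 m; average speed = 59/9 = 59/9 m/s.

59/9 m/s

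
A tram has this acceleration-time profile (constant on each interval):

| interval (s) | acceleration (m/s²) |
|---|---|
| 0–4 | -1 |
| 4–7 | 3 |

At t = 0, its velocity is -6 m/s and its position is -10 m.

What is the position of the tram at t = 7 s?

-58.5 m

On each constant-a segment, Δv = aΔt and Δx = v₀Δt + ½aΔt²; chain segment to segment.
0–4 s: v starts -6 m/s; Δx = -6·4 + ½·-1·4² = -32 m; v ends -10 m/s.
4–7 s: v starts -10 m/s; Δx = -10·3 + ½·3·3² = -16.5 m; v ends -1 m/s.
x(7) = -10 + Σ Δx = -58.5 m.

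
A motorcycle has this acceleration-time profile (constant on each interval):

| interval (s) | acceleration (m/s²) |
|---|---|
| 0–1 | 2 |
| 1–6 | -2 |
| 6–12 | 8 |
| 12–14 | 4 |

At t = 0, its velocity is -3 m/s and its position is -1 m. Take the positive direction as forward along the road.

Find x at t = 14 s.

127 m

On each constant-a segment, Δv = aΔt and Δx = v₀Δt + ½aΔt²; chain segment to segment.
0–1 s: v starts -3 m/s; Δx = -3·1 + ½·2·1² = -2 m; v ends -1 m/s.
1–6 s: v starts -1 m/s; Δx = -1·5 + ½·-2·5² = -30 m; v ends -11 m/s.
6–12 s: v starts -11 m/s; Δx = -11·6 + ½·8·6² = 78 m; v ends 37 m/s.
12–14 s: v starts 37 m/s; Δx = 37·2 + ½·4·2² = 82 m; v ends 45 m/s.
x(14) = -1 + Σ Δx = 127 m.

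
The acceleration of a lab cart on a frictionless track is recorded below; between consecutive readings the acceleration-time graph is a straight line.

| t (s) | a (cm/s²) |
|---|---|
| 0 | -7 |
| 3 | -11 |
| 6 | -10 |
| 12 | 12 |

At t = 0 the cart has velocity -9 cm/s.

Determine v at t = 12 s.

Δv equals the area under the a-t graph; then v = v₀ + Δv.
0–3 s: ½(-7 + -11)(3) = -27 cm/s
3–6 s: ½(-11 + -10)(3) = -31.5 cm/s
6–12 s: ½(-10 + 12)(6) = 6 cm/s
Δv = -52.5 cm/s, so v(12) = -9 + (-52.5) = -61.5 cm/s.

-61.5 cm/s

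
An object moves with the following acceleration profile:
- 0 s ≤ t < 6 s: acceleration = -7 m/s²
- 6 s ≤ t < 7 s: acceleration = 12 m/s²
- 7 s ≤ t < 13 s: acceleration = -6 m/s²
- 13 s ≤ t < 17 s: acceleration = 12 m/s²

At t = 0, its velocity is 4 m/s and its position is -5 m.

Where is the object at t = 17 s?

-555 m

On each constant-a segment, Δv = aΔt and Δx = v₀Δt + ½aΔt²; chain segment to segment.
0–6 s: v starts 4 m/s; Δx = 4·6 + ½·-7·6² = -102 m; v ends -38 m/s.
6–7 s: v starts -38 m/s; Δx = -38·1 + ½·12·1² = -32 m; v ends -26 m/s.
7–13 s: v starts -26 m/s; Δx = -26·6 + ½·-6·6² = -264 m; v ends -62 m/s.
13–17 s: v starts -62 m/s; Δx = -62·4 + ½·12·4² = -152 m; v ends -14 m/s.
x(17) = -5 + Σ Δx = -555 m.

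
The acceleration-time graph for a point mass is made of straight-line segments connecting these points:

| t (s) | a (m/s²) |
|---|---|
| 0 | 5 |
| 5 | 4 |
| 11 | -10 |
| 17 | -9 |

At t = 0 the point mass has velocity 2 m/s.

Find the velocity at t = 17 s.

Δv equals the area under the a-t graph; then v = v₀ + Δv.
0–5 s: ½(5 + 4)(5) = 22.5 m/s
5–11 s: ½(4 + -10)(6) = -18 m/s
11–17 s: ½(-10 + -9)(6) = -57 m/s
Δv = -52.5 m/s, so v(17) = 2 + (-52.5) = -50.5 m/s.

-50.5 m/s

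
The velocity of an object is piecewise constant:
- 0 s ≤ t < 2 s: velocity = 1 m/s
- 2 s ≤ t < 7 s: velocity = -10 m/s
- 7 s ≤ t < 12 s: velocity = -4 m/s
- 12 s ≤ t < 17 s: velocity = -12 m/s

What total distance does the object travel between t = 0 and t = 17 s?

132 m

Distance (not displacement) is the total path length: add the absolute areas under v-t.
0–2 s: |1| × 2 = 2 m
2–7 s: |-10| × 5 = 50 m
7–12 s: |-4| × 5 = 20 m
12–17 s: |-12| × 5 = 60 m
Total distance = 132 m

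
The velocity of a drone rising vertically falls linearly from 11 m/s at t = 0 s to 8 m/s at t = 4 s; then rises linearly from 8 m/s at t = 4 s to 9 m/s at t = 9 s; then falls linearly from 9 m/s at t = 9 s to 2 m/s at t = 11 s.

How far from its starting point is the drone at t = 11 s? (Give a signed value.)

91.5 m

Net displacement equals the area under the velocity-time graph (areas below the axis count negative).
0–4 s: ½(11 + 8)(4) = 38 m
4–9 s: ½(8 + 9)(5) = 42.5 m
9–11 s: ½(9 + 2)(2) = 11 m
Net displacement = 91.5 m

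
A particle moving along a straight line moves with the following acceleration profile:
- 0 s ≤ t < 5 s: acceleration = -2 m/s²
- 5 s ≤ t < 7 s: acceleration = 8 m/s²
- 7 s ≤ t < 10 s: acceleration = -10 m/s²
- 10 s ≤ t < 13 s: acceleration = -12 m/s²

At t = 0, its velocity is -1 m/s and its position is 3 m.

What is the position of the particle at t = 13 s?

-192 m

On each constant-a segment, Δv = aΔt and Δx = v₀Δt + ½aΔt²; chain segment to segment.
0–5 s: v starts -1 m/s; Δx = -1·5 + ½·-2·5² = -30 m; v ends -11 m/s.
5–7 s: v starts -11 m/s; Δx = -11·2 + ½·8·2² = -6 m; v ends 5 m/s.
7–10 s: v starts 5 m/s; Δx = 5·3 + ½·-10·3² = -30 m; v ends -25 m/s.
10–13 s: v starts -25 m/s; Δx = -25·3 + ½·-12·3² = -129 m; v ends -61 m/s.
x(13) = 3 + Σ Δx = -192 m.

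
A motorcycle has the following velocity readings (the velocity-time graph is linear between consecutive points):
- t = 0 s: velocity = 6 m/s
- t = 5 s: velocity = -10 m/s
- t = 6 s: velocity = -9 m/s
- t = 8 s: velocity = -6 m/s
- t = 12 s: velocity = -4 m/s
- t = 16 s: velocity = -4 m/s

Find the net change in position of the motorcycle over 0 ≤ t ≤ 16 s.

-70.5 m

Displacement is the signed area under the v-t curve.
0–5 s: ½(6 + -10)(5) = -10 m
5–6 s: ½(-10 + -9)(1) = -9.5 m
6–8 s: ½(-9 + -6)(2) = -15 m
8–12 s: ½(-6 + -4)(4) = -20 m
12–16 s: -4 × 4 = -16 m
Net displacement = -70.5 m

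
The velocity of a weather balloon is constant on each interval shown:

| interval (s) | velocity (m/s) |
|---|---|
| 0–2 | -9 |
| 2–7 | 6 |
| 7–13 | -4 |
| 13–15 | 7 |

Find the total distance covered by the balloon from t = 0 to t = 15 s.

Total distance travelled is ∫|v| dt — sum the magnitudes of each area piece.
0–2 s: |-9| × 2 = 18 m
2–7 s: |6| × 5 = 30 m
7–13 s: |-4| × 6 = 24 m
13–15 s: |7| × 2 = 14 m
Total distance = 86 m

86 m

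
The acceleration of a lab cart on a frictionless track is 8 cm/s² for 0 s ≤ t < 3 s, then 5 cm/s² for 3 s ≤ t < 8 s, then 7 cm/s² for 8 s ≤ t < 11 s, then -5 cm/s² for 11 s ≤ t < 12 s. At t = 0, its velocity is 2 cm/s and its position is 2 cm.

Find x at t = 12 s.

490.5 cm

On each constant-a segment, Δv = aΔt and Δx = v₀Δt + ½aΔt²; chain segment to segment.
0–3 s: v starts 2 cm/s; Δx = 2·3 + ½·8·3² = 42 cm; v ends 26 cm/s.
3–8 s: v starts 26 cm/s; Δx = 26·5 + ½·5·5² = 192.5 cm; v ends 51 cm/s.
8–11 s: v starts 51 cm/s; Δx = 51·3 + ½·7·3² = 184.5 cm; v ends 72 cm/s.
11–12 s: v starts 72 cm/s; Δx = 72·1 + ½·-5·1² = 69.5 cm; v ends 67 cm/s.
x(12) = 2 + Σ Δx = 490.5 cm.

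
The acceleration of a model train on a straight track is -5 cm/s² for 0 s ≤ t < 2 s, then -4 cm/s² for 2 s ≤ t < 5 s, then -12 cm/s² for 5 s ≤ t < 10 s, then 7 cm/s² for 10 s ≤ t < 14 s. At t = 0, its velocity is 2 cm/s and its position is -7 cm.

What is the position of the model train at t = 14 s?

-569 cm

On each constant-a segment, Δv = aΔt and Δx = v₀Δt + ½aΔt²; chain segment to segment.
0–2 s: v starts 2 cm/s; Δx = 2·2 + ½·-5·2² = -6 cm; v ends -8 cm/s.
2–5 s: v starts -8 cm/s; Δx = -8·3 + ½·-4·3² = -42 cm; v ends -20 cm/s.
5–10 s: v starts -20 cm/s; Δx = -20·5 + ½·-12·5² = -250 cm; v ends -80 cm/s.
10–14 s: v starts -80 cm/s; Δx = -80·4 + ½·7·4² = -264 cm; v ends -52 cm/s.
x(14) = -7 + Σ Δx = -569 cm.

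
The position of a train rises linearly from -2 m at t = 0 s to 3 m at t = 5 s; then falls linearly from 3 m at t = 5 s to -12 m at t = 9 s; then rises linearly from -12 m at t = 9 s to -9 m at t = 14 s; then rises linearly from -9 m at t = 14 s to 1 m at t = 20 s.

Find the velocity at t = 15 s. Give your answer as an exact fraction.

Velocity is the slope of the x-t graph on 14–20 s: (1 − -9)/(20 − 14) = 5/3 m/s.

5/3 m/s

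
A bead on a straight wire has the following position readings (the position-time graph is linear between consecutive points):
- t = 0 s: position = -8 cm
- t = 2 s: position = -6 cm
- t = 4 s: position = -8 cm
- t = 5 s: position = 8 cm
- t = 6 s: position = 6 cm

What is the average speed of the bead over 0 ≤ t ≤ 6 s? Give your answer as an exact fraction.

11/3 cm/s

Average speed = (total path length)/(elapsed time); on a piecewise-linear x-t graph the path length is Σ|Δx|.
0–2 s: |Δx| = |-6 − -8| = 2 cm
2–4 s: |Δx| = |-8 − -6| = 2 cm
4–5 s: |Δx| = |8 − -8| = 16 cm
5–6 s: |Δx| = |6 − 8| = 2 cm
Total path = 22 cm; average speed = 22/6 = 11/3 cm/s.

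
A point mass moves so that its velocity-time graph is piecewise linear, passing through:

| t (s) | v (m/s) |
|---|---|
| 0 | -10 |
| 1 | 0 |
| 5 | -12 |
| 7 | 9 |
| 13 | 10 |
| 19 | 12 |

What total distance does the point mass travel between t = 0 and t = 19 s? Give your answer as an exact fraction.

Total distance travelled is ∫|v| dt — sum the magnitudes of each area piece.
0–1 s: |½(-10 + 0)(1)| = 5 m
1–5 s: |½(0 + -12)(4)| = 24 m
5–7 s: v = 0 at t = 43/7 s; triangle areas 48/7 + 27/7 = 75/7 m
7–13 s: |½(9 + 10)(6)| = 57 m
13–19 s: |½(10 + 12)(6)| = 66 m
Total distance = 1139/7 m

1139/7 m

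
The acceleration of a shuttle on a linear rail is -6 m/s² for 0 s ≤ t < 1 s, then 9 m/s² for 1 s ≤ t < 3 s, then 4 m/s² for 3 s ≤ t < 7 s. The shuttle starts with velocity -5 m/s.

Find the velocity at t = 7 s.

23 m/s

Δv equals the area under the a-t graph; then v = v₀ + Δv.
0–1 s: -6 × 1 = -6 m/s
1–3 s: 9 × 2 = 18 m/s
3–7 s: 4 × 4 = 16 m/s
Δv = 28 m/s, so v(7) = -5 + (28) = 23 m/s.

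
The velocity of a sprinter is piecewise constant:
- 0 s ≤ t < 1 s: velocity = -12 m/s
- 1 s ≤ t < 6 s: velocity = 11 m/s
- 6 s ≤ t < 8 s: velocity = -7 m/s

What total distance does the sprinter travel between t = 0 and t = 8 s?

81 m

Total distance travelled is ∫|v| dt — sum the magnitudes of each area piece.
0–1 s: |-12| × 1 = 12 m
1–6 s: |11| × 5 = 55 m
6–8 s: |-7| × 2 = 14 m
Total distance = 81 m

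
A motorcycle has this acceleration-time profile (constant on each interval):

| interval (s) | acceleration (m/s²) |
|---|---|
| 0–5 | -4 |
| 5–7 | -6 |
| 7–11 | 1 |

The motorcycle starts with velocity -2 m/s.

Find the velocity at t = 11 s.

-30 m/s

Δv equals the area under the a-t graph; then v = v₀ + Δv.
0–5 s: -4 × 5 = -20 m/s
5–7 s: -6 × 2 = -12 m/s
7–11 s: 1 × 4 = 4 m/s
Δv = -28 m/s, so v(11) = -2 + (-28) = -30 m/s.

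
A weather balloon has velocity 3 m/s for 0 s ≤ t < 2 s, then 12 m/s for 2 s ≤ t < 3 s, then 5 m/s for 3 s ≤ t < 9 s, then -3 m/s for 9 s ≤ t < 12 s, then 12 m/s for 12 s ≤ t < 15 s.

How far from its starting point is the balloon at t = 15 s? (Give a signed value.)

75 m

Displacement is the signed area under the v-t curve.
0–2 s: 3 × 2 = 6 m
2–3 s: 12 × 1 = 12 m
3–9 s: 5 × 6 = 30 m
9–12 s: -3 × 3 = -9 m
12–15 s: 12 × 3 = 36 m
Net displacement = 75 m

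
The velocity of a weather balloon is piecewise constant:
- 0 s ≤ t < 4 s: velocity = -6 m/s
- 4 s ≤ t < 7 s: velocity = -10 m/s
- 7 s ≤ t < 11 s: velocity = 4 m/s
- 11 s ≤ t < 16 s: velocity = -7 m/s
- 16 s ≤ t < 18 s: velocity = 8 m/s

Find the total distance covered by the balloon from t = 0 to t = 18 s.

Distance (not displacement) is the total path length: add the absolute areas under v-t.
0–4 s: |-6| × 4 = 24 m
4–7 s: |-10| × 3 = 30 m
7–11 s: |4| × 4 = 16 m
11–16 s: |-7| × 5 = 35 m
16–18 s: |8| × 2 = 16 m
Total distance = 121 m

121 m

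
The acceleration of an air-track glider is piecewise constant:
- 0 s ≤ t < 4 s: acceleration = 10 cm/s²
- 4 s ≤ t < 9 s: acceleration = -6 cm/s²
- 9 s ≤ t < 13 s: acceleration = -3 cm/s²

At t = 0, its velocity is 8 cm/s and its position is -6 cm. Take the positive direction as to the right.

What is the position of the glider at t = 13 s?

On each constant-a segment, Δv = aΔt and Δx = v₀Δt + ½aΔt²; chain segment to segment.
0–4 s: v starts 8 cm/s; Δx = 8·4 + ½·10·4² = 112 cm; v ends 48 cm/s.
4–9 s: v starts 48 cm/s; Δx = 48·5 + ½·-6·5² = 165 cm; v ends 18 cm/s.
9–13 s: v starts 18 cm/s; Δx = 18·4 + ½·-3·4² = 48 cm; v ends 6 cm/s.
x(13) = -6 + Σ Δx = 319 cm.

319 cm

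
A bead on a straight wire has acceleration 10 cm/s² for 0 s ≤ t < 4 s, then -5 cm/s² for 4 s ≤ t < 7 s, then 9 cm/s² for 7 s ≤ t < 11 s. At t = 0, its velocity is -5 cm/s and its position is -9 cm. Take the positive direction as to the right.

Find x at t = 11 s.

On each constant-a segment, Δv = aΔt and Δx = v₀Δt + ½aΔt²; chain segment to segment.
0–4 s: v starts -5 cm/s; Δx = -5·4 + ½·10·4² = 60 cm; v ends 35 cm/s.
4–7 s: v starts 35 cm/s; Δx = 35·3 + ½·-5·3² = 82.5 cm; v ends 20 cm/s.
7–11 s: v starts 20 cm/s; Δx = 20·4 + ½·9·4² = 152 cm; v ends 56 cm/s.
x(11) = -9 + Σ Δx = 285.5 cm.

285.5 cm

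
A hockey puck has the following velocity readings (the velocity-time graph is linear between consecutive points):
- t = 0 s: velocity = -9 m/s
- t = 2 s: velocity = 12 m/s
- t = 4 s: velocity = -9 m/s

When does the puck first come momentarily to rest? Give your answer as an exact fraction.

t = 6/7 s

v changes sign on 0–2 s (from -9 to 12); the graph is linear there, so v = 0 at t = 0 + (9)·(2 − 0)/(12 − -9) = 6/7 s.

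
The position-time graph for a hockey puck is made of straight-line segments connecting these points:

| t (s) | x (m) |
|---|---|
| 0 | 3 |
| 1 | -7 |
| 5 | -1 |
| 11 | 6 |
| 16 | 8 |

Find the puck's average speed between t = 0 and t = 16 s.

Average speed = (total path length)/(elapsed time); on a piecewise-linear x-t graph the path length is Σ|Δx|.
0–1 s: |Δx| = |-7 − 3| = 10 m
1–5 s: |Δx| = |-1 − -7| = 6 m
5–11 s: |Δx| = |6 − -1| = 7 m
11–16 s: |Δx| = |8 − 6| = 2 m
Total path = 25 m; average speed = 25/16 = 1.5625 m/s.

1.5625 m/s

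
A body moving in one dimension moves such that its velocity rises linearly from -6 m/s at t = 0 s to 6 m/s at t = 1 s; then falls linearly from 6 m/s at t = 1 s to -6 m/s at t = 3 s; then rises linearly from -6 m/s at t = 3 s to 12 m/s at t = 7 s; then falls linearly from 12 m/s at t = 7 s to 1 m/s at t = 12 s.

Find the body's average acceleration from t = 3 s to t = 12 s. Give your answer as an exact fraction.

7/9 m/s²

Average acceleration = Δv/Δt = (1 − -6)/(12 − 3) = 7/9 m/s².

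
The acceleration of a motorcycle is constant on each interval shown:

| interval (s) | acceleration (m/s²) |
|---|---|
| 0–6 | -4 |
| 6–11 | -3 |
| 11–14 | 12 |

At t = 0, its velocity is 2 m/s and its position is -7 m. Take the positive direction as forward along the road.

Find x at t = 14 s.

-271.5 m

On each constant-a segment, Δv = aΔt and Δx = v₀Δt + ½aΔt²; chain segment to segment.
0–6 s: v starts 2 m/s; Δx = 2·6 + ½·-4·6² = -60 m; v ends -22 m/s.
6–11 s: v starts -22 m/s; Δx = -22·5 + ½·-3·5² = -147.5 m; v ends -37 m/s.
11–14 s: v starts -37 m/s; Δx = -37·3 + ½·12·3² = -57 m; v ends -1 m/s.
x(14) = -7 + Σ Δx = -271.5 m.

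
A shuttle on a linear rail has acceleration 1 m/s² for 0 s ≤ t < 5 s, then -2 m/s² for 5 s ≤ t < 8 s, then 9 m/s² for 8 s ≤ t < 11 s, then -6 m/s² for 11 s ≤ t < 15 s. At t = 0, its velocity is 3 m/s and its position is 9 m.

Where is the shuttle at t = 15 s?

On each constant-a segment, Δv = aΔt and Δx = v₀Δt + ½aΔt²; chain segment to segment.
0–5 s: v starts 3 m/s; Δx = 3·5 + ½·1·5² = 27.5 m; v ends 8 m/s.
5–8 s: v starts 8 m/s; Δx = 8·3 + ½·-2·3² = 15 m; v ends 2 m/s.
8–11 s: v starts 2 m/s; Δx = 2·3 + ½·9·3² = 46.5 m; v ends 29 m/s.
11–15 s: v starts 29 m/s; Δx = 29·4 + ½·-6·4² = 68 m; v ends 5 m/s.
x(15) = 9 + Σ Δx = 166 m.

166 m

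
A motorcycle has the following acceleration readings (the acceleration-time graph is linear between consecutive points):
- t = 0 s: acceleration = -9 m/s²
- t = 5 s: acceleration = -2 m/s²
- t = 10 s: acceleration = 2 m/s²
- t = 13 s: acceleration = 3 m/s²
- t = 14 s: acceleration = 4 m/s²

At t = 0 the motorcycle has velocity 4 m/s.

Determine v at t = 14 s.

-12.5 m/s

Δv equals the area under the a-t graph; then v = v₀ + Δv.
0–5 s: ½(-9 + -2)(5) = -27.5 m/s
5–10 s: ½(-2 + 2)(5) = 0 m/s
10–13 s: ½(2 + 3)(3) = 7.5 m/s
13–14 s: ½(3 + 4)(1) = 3.5 m/s
Δv = -16.5 m/s, so v(14) = 4 + (-16.5) = -12.5 m/s.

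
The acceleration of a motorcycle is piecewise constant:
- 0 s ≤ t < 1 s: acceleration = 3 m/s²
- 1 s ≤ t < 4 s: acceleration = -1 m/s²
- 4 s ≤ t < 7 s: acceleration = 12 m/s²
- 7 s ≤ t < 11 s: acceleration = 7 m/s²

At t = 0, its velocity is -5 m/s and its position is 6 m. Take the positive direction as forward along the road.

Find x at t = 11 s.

On each constant-a segment, Δv = aΔt and Δx = v₀Δt + ½aΔt²; chain segment to segment.
0–1 s: v starts -5 m/s; Δx = -5·1 + ½·3·1² = -3.5 m; v ends -2 m/s.
1–4 s: v starts -2 m/s; Δx = -2·3 + ½·-1·3² = -10.5 m; v ends -5 m/s.
4–7 s: v starts -5 m/s; Δx = -5·3 + ½·12·3² = 39 m; v ends 31 m/s.
7–11 s: v starts 31 m/s; Δx = 31·4 + ½·7·4² = 180 m; v ends 59 m/s.
x(11) = 6 + Σ Δx = 211 m.

211 m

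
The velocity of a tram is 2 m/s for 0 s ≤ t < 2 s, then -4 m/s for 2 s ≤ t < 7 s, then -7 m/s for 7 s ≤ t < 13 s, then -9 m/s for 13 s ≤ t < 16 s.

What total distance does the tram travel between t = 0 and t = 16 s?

Distance (not displacement) is the total path length: add the absolute areas under v-t.
0–2 s: |2| × 2 = 4 m
2–7 s: |-4| × 5 = 20 m
7–13 s: |-7| × 6 = 42 m
13–16 s: |-9| × 3 = 27 m
Total distance = 93 m

93 m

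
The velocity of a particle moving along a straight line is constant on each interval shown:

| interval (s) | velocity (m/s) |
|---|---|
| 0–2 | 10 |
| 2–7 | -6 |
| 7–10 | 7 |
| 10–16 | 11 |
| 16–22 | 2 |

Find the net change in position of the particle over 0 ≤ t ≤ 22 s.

89 m

Displacement is the signed area under the v-t curve.
0–2 s: 10 × 2 = 20 m
2–7 s: -6 × 5 = -30 m
7–10 s: 7 × 3 = 21 m
10–16 s: 11 × 6 = 66 m
16–22 s: 2 × 6 = 12 m
Net displacement = 89 m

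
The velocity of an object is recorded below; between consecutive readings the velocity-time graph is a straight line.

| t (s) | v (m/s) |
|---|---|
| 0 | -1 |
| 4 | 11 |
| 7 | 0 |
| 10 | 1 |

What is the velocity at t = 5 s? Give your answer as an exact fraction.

On 4–7 s the graph is linear from 11 to 0 m/s: v(5) = 11 + (0 − 11)·(5 − 4)/(7 − 4) = 22/3 m/s.

22/3 m/s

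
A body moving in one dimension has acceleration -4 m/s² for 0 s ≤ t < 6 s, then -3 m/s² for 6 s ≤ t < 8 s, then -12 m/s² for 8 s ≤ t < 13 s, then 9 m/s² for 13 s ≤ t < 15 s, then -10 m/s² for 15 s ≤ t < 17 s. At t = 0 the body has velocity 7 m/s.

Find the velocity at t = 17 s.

-85 m/s

Δv equals the area under the a-t graph; then v = v₀ + Δv.
0–6 s: -4 × 6 = -24 m/s
6–8 s: -3 × 2 = -6 m/s
8–13 s: -12 × 5 = -60 m/s
13–15 s: 9 × 2 = 18 m/s
15–17 s: -10 × 2 = -20 m/s
Δv = -92 m/s, so v(17) = 7 + (-92) = -85 m/s.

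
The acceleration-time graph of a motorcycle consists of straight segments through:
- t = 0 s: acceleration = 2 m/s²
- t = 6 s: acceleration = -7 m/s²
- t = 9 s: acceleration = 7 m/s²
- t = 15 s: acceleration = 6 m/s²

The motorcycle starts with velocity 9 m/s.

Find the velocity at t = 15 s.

Δv equals the area under the a-t graph; then v = v₀ + Δv.
0–6 s: ½(2 + -7)(6) = -15 m/s
6–9 s: ½(-7 + 7)(3) = 0 m/s
9–15 s: ½(7 + 6)(6) = 39 m/s
Δv = 24 m/s, so v(15) = 9 + (24) = 33 m/s.

33 m/s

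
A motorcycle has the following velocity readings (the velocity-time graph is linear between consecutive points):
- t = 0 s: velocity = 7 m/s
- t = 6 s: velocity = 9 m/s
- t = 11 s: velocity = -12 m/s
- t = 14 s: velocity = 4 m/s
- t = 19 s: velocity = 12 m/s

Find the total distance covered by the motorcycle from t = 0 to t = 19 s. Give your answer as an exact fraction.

Distance (not displacement) is the total path length: add the absolute areas under v-t.
0–6 s: |½(7 + 9)(6)| = 48 m
6–11 s: v = 0 at t = 57/7 s; triangle areas 135/14 + 120/7 = 375/14 m
11–14 s: v = 0 at t = 13.25 s; triangle areas 13.5 + 1.5 = 15 m
14–19 s: |½(4 + 12)(5)| = 40 m
Total distance = 1817/14 m

1817/14 m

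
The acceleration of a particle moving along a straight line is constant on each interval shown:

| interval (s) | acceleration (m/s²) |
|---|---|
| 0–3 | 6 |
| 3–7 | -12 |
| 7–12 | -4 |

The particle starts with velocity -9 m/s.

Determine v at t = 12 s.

-59 m/s

Δv equals the area under the a-t graph; then v = v₀ + Δv.
0–3 s: 6 × 3 = 18 m/s
3–7 s: -12 × 4 = -48 m/s
7–12 s: -4 × 5 = -20 m/s
Δv = -50 m/s, so v(12) = -9 + (-50) = -59 m/s.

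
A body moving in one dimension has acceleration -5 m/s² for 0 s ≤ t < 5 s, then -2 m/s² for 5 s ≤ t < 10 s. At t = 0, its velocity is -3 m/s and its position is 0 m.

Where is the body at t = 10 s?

-242.5 m

On each constant-a segment, Δv = aΔt and Δx = v₀Δt + ½aΔt²; chain segment to segment.
0–5 s: v starts -3 m/s; Δx = -3·5 + ½·-5·5² = -77.5 m; v ends -28 m/s.
5–10 s: v starts -28 m/s; Δx = -28·5 + ½·-2·5² = -165 m; v ends -38 m/s.
x(10) = 0 + Σ Δx = -242.5 m.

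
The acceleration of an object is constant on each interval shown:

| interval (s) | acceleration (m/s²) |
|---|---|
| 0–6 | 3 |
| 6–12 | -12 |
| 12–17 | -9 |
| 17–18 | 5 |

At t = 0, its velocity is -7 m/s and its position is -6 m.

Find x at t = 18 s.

On each constant-a segment, Δv = aΔt and Δx = v₀Δt + ½aΔt²; chain segment to segment.
0–6 s: v starts -7 m/s; Δx = -7·6 + ½·3·6² = 12 m; v ends 11 m/s.
6–12 s: v starts 11 m/s; Δx = 11·6 + ½·-12·6² = -150 m; v ends -61 m/s.
12–17 s: v starts -61 m/s; Δx = -61·5 + ½·-9·5² = -417.5 m; v ends -106 m/s.
17–18 s: v starts -106 m/s; Δx = -106·1 + ½·5·1² = -103.5 m; v ends -101 m/s.
x(18) = -6 + Σ Δx = -665 m.

-665 m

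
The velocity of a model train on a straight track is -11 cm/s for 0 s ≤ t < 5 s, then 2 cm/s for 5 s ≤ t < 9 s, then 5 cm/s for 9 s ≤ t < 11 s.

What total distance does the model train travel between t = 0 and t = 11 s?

Total distance travelled is ∫|v| dt — sum the magnitudes of each area piece.
0–5 s: |-11| × 5 = 55 cm
5–9 s: |2| × 4 = 8 cm
9–11 s: |5| × 2 = 10 cm
Total distance = 73 cm

73 cm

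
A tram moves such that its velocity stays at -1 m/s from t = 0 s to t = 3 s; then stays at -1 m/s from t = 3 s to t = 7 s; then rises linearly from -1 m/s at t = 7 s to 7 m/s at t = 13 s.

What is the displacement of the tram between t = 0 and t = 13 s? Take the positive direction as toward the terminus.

11 m

Net displacement equals the area under the velocity-time graph (areas below the axis count negative).
0–3 s: -1 × 3 = -3 m
3–7 s: -1 × 4 = -4 m
7–13 s: ½(-1 + 7)(6) = 18 m
Net displacement = 11 m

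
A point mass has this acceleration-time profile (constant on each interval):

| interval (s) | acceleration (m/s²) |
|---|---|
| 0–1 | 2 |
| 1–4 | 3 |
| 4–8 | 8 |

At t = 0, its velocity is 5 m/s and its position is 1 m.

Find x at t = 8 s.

169.5 m

On each constant-a segment, Δv = aΔt and Δx = v₀Δt + ½aΔt²; chain segment to segment.
0–1 s: v starts 5 m/s; Δx = 5·1 + ½·2·1² = 6 m; v ends 7 m/s.
1–4 s: v starts 7 m/s; Δx = 7·3 + ½·3·3² = 34.5 m; v ends 16 m/s.
4–8 s: v starts 16 m/s; Δx = 16·4 + ½·8·4² = 128 m; v ends 48 m/s.
x(8) = 1 + Σ Δx = 169.5 m.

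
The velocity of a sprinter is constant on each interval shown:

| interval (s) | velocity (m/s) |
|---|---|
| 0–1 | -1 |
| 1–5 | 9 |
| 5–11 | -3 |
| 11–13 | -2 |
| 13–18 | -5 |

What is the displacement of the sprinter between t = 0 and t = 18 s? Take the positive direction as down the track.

Displacement is the signed area under the v-t curve.
0–1 s: -1 × 1 = -1 m
1–5 s: 9 × 4 = 36 m
5–11 s: -3 × 6 = -18 m
11–13 s: -2 × 2 = -4 m
13–18 s: -5 × 5 = -25 m
Net displacement = -12 m

-12 m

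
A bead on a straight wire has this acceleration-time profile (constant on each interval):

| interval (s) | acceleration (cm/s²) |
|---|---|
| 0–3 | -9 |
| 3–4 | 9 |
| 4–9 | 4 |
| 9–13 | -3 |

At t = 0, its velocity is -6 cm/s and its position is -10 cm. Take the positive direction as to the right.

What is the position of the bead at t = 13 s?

-207 cm

On each constant-a segment, Δv = aΔt and Δx = v₀Δt + ½aΔt²; chain segment to segment.
0–3 s: v starts -6 cm/s; Δx = -6·3 + ½·-9·3² = -58.5 cm; v ends -33 cm/s.
3–4 s: v starts -33 cm/s; Δx = -33·1 + ½·9·1² = -28.5 cm; v ends -24 cm/s.
4–9 s: v starts -24 cm/s; Δx = -24·5 + ½·4·5² = -70 cm; v ends -4 cm/s.
9–13 s: v starts -4 cm/s; Δx = -4·4 + ½·-3·4² = -40 cm; v ends -16 cm/s.
x(13) = -10 + Σ Δx = -207 cm.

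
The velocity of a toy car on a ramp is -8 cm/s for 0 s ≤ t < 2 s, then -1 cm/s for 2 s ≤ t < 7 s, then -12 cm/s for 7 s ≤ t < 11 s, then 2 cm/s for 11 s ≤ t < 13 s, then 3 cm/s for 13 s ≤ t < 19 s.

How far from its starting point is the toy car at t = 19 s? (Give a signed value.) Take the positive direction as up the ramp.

Displacement is the signed area under the v-t curve.
0–2 s: -8 × 2 = -16 cm
2–7 s: -1 × 5 = -5 cm
7–11 s: -12 × 4 = -48 cm
11–13 s: 2 × 2 = 4 cm
13–19 s: 3 × 6 = 18 cm
Net displacement = -47 cm

-47 cm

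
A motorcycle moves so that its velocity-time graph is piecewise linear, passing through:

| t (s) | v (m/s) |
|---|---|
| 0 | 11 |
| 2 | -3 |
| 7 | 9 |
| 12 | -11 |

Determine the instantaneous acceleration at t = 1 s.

Acceleration is the slope of the v-t graph on 0–2 s: (-3 − 11)/(2 − 0) = -7 m/s².

-7 m/s²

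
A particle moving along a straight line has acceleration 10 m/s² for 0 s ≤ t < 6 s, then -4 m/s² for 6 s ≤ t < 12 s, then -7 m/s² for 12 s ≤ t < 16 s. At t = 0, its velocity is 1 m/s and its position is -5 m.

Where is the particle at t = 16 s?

567 m

On each constant-a segment, Δv = aΔt and Δx = v₀Δt + ½aΔt²; chain segment to segment.
0–6 s: v starts 1 m/s; Δx = 1·6 + ½·10·6² = 186 m; v ends 61 m/s.
6–12 s: v starts 61 m/s; Δx = 61·6 + ½·-4·6² = 294 m; v ends 37 m/s.
12–16 s: v starts 37 m/s; Δx = 37·4 + ½·-7·4² = 92 m; v ends 9 m/s.
x(16) = -5 + Σ Δx = 567 m.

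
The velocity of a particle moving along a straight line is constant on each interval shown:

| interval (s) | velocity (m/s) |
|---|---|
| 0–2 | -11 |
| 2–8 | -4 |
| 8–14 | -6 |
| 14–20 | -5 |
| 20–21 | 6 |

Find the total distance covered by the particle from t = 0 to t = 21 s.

Total distance travelled is ∫|v| dt — sum the magnitudes of each area piece.
0–2 s: |-11| × 2 = 22 m
2–8 s: |-4| × 6 = 24 m
8–14 s: |-6| × 6 = 36 m
14–20 s: |-5| × 6 = 30 m
20–21 s: |6| × 1 = 6 m
Total distance = 118 m

118 m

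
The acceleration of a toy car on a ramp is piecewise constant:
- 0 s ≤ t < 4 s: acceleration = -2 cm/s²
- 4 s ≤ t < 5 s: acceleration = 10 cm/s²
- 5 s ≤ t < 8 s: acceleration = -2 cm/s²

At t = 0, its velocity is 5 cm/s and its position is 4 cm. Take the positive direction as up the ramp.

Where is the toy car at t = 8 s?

On each constant-a segment, Δv = aΔt and Δx = v₀Δt + ½aΔt²; chain segment to segment.
0–4 s: v starts 5 cm/s; Δx = 5·4 + ½·-2·4² = 4 cm; v ends -3 cm/s.
4–5 s: v starts -3 cm/s; Δx = -3·1 + ½·10·1² = 2 cm; v ends 7 cm/s.
5–8 s: v starts 7 cm/s; Δx = 7·3 + ½·-2·3² = 12 cm; v ends 1 cm/s.
x(8) = 4 + Σ Δx = 22 cm.

22 cm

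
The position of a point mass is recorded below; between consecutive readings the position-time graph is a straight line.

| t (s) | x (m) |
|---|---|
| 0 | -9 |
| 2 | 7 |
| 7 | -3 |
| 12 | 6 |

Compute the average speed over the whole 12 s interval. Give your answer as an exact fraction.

35/12 m/s

Average speed = (total path length)/(elapsed time); on a piecewise-linear x-t graph the path length is Σ|Δx|.
0–2 s: |Δx| = |7 − -9| = 16 m
2–7 s: |Δx| = |-3 − 7| = 10 m
7–12 s: |Δx| = |6 − -3| = 9 m
Total path = 35 m; average speed = 35/12 = 35/12 m/s.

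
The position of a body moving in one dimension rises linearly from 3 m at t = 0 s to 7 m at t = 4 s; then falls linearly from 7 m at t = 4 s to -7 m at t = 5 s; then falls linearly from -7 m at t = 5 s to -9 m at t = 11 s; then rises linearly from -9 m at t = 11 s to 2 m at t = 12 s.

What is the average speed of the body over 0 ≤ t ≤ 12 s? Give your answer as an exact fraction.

31/12 m/s

Average speed = (total path length)/(elapsed time); on a piecewise-linear x-t graph the path length is Σ|Δx|.
0–4 s: |Δx| = |7 − 3| = 4 m
4–5 s: |Δx| = |-7 − 7| = 14 m
5–11 s: |Δx| = |-9 − -7| = 2 m
11–12 s: |Δx| = |2 − -9| = 11 m
Total path = 31 m; average speed = 31/12 = 31/12 m/s.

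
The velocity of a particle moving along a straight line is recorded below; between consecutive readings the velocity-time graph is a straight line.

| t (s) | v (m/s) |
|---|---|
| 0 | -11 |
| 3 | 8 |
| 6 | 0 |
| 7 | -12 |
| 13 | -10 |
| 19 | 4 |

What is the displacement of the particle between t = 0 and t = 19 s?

Displacement is the signed area under the v-t curve.
0–3 s: ½(-11 + 8)(3) = -4.5 m
3–6 s: ½(8 + 0)(3) = 12 m
6–7 s: ½(0 + -12)(1) = -6 m
7–13 s: ½(-12 + -10)(6) = -66 m
13–19 s: ½(-10 + 4)(6) = -18 m
Net displacement = -82.5 m

-82.5 m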